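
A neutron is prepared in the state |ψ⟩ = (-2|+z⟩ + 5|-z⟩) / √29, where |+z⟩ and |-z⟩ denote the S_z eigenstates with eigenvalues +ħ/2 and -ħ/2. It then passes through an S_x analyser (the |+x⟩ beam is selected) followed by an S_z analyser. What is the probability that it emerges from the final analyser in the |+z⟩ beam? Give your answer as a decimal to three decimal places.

0.078

First analyser (S_x): P(|+x⟩) = |⟨+x|ψ⟩|² = 9/58.
After stage 1 the state is |+x⟩; P(|+z⟩) = |⟨+z|+x⟩|² = 1/2.
Joint probability = 9/58 × 1/2 = 0.078.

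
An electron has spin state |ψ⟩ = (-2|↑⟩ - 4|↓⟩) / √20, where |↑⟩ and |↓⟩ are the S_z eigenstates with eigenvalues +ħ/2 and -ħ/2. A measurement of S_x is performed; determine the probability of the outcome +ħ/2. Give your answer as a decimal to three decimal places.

|+x⟩ = (|↑⟩ + |↓⟩)/√2, so ⟨+x|ψ⟩ = (-6) / (√2·√20).
P = |-6|² / 40 = 36/40.

0.900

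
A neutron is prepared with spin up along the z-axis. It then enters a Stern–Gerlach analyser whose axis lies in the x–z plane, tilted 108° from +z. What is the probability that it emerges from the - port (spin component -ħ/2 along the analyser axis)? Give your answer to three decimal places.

For spin-½, the probability of finding spin-up along an axis at angle θ to the initial spin direction is cos²(θ/2); spin-down is sin²(θ/2).
θ = 108°, so P = sin²(54°) ≈ 0.655.

0.655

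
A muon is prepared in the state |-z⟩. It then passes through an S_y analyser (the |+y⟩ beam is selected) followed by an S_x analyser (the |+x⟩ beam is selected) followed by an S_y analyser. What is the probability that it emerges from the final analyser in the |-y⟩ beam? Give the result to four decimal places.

0.1250

First analyser (S_y): from |-z⟩, P(|+y⟩) = 1/2.
After stage 1 the state is |+y⟩; P(|+x⟩) = |⟨+x|+y⟩|² = 1/2.
After stage 2 the state is |+x⟩; P(|-y⟩) = |⟨-y|+x⟩|² = 1/2.
Joint probability = 1/2 × 1/2 × 1/2 = 0.1250.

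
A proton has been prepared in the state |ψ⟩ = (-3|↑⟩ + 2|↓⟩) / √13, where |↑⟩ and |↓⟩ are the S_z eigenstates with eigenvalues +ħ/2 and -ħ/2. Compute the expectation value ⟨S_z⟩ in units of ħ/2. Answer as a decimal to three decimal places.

⟨σ_z⟩ = |a|² - |b|² divided by |a|²+|b|², with a, b the |↑⟩, |↓⟩ amplitudes.
= (9 - 4)/13 = 5/13.
⟨S_z⟩ = (ħ/2)·⟨σ_z⟩.

0.385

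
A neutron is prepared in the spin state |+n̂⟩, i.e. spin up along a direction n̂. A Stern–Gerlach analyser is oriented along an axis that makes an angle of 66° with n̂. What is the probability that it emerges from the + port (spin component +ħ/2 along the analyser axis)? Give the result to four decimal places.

0.7034

For spin-½, the probability of finding spin-up along an axis at angle θ to the initial spin direction is cos²(θ/2); spin-down is sin²(θ/2).
θ = 66°, so P = cos²(33°) ≈ 0.7034.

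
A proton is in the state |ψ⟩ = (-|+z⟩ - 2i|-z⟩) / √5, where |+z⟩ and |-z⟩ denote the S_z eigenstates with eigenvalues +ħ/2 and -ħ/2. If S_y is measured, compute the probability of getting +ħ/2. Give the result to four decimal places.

|+y⟩ = (|+z⟩ + i|-z⟩)/√2, so ⟨+y|ψ⟩ = (-3) / (√2·√5).
P = |-3|² / 10 = 9/10.

0.9000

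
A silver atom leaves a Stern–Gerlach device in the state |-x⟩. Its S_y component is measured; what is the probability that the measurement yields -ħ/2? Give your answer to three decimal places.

0.500

In the S_z basis, |-x⟩ = (|+z⟩ - |-z⟩)/√2 and |-y⟩ = (|+z⟩ - i|-z⟩)/√2.
|⟨-y|-x⟩|² = 1/2.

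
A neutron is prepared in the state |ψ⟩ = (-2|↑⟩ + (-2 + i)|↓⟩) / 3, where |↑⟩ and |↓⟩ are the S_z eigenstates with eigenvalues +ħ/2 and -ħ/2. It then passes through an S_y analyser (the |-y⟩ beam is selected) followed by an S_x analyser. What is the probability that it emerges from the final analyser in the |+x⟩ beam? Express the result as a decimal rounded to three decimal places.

First analyser (S_y): P(|-y⟩) = |⟨-y|ψ⟩|² = 13/18.
After stage 1 the state is |-y⟩; P(|+x⟩) = |⟨+x|-y⟩|² = 1/2.
Joint probability = 13/18 × 1/2 = 0.361.

0.361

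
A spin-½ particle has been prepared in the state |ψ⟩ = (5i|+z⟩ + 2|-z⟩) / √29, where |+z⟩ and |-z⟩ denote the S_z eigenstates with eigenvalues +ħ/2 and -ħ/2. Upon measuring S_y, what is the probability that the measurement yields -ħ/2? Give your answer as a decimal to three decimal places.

0.845

|-y⟩ = (|+z⟩ - i|-z⟩)/√2, so ⟨-y|ψ⟩ = (7i) / (√2·√29).
P = |7i|² / 58 = 49/58.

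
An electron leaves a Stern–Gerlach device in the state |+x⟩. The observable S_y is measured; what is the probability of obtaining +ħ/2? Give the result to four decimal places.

0.5000

In the S_z basis, |+x⟩ = (|↑⟩ + |↓⟩)/√2 and |+y⟩ = (|↑⟩ + i|↓⟩)/√2.
|⟨+y|+x⟩|² = 1/2.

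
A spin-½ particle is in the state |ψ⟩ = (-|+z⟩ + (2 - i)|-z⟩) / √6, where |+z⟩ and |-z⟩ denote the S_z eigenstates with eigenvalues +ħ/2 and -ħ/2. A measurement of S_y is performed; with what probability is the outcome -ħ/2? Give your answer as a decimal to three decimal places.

|-y⟩ = (|+z⟩ - i|-z⟩)/√2, so ⟨-y|ψ⟩ = (2i) / (√2·√6).
P = |2i|² / 12 = 4/12.

0.333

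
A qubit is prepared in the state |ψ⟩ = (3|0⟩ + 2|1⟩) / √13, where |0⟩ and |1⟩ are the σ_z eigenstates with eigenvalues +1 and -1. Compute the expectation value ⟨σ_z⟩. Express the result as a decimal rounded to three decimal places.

⟨σ_z⟩ = |a|² - |b|² divided by |a|²+|b|², with a, b the |0⟩, |1⟩ amplitudes.
= (9 - 4)/13 = 5/13.

0.385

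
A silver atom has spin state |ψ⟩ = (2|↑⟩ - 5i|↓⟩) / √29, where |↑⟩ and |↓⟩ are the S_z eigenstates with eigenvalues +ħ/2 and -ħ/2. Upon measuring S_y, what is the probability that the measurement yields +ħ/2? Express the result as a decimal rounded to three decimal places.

|+y⟩ = (|↑⟩ + i|↓⟩)/√2, so ⟨+y|ψ⟩ = (-3) / (√2·√29).
P = |-3|² / 58 = 9/58.

0.155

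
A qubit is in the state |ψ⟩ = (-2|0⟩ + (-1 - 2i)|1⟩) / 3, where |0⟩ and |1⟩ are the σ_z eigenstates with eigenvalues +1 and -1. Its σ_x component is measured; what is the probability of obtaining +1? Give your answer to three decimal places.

|+x⟩ = (|0⟩ + |1⟩)/√2, so ⟨+x|ψ⟩ = (-3 - 2i) / (√2·3).
P = |-3 - 2i|² / 18 = 13/18.

0.722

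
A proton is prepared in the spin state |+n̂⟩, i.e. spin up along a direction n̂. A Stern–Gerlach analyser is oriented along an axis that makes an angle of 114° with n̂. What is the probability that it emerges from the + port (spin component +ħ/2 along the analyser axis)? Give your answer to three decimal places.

For spin-½, the probability of finding spin-up along an axis at angle θ to the initial spin direction is cos²(θ/2); spin-down is sin²(θ/2).
θ = 114°, so P = cos²(57°) ≈ 0.297.

0.297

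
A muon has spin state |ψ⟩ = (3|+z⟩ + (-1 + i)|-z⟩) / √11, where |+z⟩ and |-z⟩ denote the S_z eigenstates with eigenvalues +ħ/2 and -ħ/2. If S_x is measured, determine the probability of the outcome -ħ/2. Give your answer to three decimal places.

|-x⟩ = (|+z⟩ - |-z⟩)/√2, so ⟨-x|ψ⟩ = (4 - i) / (√2·√11).
P = |4 - i|² / 22 = 17/22.

0.773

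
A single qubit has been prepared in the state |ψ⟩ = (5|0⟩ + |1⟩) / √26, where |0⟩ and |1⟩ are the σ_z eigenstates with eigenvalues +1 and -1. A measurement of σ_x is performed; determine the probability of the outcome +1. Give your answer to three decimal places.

0.692

|+x⟩ = (|0⟩ + |1⟩)/√2, so ⟨+x|ψ⟩ = (6) / (√2·√26).
P = |6|² / 52 = 36/52.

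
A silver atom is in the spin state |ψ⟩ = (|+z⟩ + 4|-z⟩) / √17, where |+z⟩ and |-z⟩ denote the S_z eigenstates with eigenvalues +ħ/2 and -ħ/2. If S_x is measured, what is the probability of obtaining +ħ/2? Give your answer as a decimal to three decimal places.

|+x⟩ = (|+z⟩ + |-z⟩)/√2, so ⟨+x|ψ⟩ = (5) / (√2·√17).
P = |5|² / 34 = 25/34.

0.735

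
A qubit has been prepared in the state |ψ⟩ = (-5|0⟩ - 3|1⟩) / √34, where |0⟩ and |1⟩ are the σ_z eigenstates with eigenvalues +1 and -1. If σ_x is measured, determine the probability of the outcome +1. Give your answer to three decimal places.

|+x⟩ = (|0⟩ + |1⟩)/√2, so ⟨+x|ψ⟩ = (-8) / (√2·√34).
P = |-8|² / 68 = 64/68.

0.941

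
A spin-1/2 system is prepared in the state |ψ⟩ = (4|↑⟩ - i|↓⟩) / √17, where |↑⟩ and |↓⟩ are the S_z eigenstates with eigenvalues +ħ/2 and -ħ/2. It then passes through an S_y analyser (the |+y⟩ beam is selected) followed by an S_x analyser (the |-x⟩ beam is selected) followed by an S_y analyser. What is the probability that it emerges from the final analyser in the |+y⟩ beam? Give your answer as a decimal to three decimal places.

First analyser (S_y): P(|+y⟩) = |⟨+y|ψ⟩|² = 9/34.
After stage 1 the state is |+y⟩; P(|-x⟩) = |⟨-x|+y⟩|² = 1/2.
After stage 2 the state is |-x⟩; P(|+y⟩) = |⟨+y|-x⟩|² = 1/2.
Joint probability = 9/34 × 1/2 × 1/2 = 0.066.

0.066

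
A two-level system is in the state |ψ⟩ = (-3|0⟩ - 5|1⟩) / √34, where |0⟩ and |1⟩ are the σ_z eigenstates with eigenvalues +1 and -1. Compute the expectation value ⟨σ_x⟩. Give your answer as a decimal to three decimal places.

0.882

⟨σ_x⟩ = 2 Re(a* b)/(|a|²+|b|²) with a = -3, b = -5.
a* b = 15, so ⟨σ_x⟩ = 30/34.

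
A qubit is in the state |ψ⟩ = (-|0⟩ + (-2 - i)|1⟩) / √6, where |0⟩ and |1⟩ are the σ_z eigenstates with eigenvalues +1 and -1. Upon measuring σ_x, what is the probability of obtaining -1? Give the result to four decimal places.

0.1667

|-x⟩ = (|0⟩ - |1⟩)/√2, so ⟨-x|ψ⟩ = (1 + i) / (√2·√6).
P = |1 + i|² / 12 = 2/12.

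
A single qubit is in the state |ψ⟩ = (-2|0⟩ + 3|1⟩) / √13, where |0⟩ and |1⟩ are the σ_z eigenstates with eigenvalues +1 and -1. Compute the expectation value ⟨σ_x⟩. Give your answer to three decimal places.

⟨σ_x⟩ = 2 Re(a* b)/(|a|²+|b|²) with a = -2, b = 3.
a* b = -6, so ⟨σ_x⟩ = -12/13.

-0.923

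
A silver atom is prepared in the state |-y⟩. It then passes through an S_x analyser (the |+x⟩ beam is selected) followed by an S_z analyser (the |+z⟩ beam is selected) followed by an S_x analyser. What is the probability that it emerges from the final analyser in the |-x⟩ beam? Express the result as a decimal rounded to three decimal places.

First analyser (S_x): from |-y⟩, P(|+x⟩) = 1/2.
After stage 1 the state is |+x⟩; P(|+z⟩) = |⟨+z|+x⟩|² = 1/2.
After stage 2 the state is |+z⟩; P(|-x⟩) = |⟨-x|+z⟩|² = 1/2.
Joint probability = 1/2 × 1/2 × 1/2 = 0.125.

0.125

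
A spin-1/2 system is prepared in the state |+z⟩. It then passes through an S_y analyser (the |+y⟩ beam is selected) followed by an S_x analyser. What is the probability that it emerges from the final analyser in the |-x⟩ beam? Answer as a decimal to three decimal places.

0.250

First analyser (S_y): from |+z⟩, P(|+y⟩) = 1/2.
After stage 1 the state is |+y⟩; P(|-x⟩) = |⟨-x|+y⟩|² = 1/2.
Joint probability = 1/2 × 1/2 = 0.250.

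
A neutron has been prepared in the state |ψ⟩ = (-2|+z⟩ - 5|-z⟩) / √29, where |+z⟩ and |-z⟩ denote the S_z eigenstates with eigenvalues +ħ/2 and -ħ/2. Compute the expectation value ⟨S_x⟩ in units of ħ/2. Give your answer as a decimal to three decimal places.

⟨σ_x⟩ = 2 Re(a* b)/(|a|²+|b|²) with a = -2, b = -5.
a* b = 10, so ⟨σ_x⟩ = 20/29.
⟨S_x⟩ = (ħ/2)·⟨σ_x⟩.

0.690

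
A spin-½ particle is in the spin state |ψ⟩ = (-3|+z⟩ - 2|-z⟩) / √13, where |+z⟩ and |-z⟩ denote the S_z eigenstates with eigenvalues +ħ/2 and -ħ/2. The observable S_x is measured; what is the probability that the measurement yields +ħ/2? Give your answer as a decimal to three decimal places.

|+x⟩ = (|+z⟩ + |-z⟩)/√2, so ⟨+x|ψ⟩ = (-5) / (√2·√13).
P = |-5|² / 26 = 25/26.

0.962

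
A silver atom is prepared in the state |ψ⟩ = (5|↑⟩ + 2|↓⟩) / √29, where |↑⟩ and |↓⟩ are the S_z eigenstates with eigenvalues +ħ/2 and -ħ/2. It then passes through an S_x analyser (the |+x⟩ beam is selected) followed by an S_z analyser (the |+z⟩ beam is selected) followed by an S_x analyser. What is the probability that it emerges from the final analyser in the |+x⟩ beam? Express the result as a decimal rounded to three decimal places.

First analyser (S_x): P(|+x⟩) = |⟨+x|ψ⟩|² = 49/58.
After stage 1 the state is |+x⟩; P(|+z⟩) = |⟨+z|+x⟩|² = 1/2.
After stage 2 the state is |+z⟩; P(|+x⟩) = |⟨+x|+z⟩|² = 1/2.
Joint probability = 49/58 × 1/2 × 1/2 = 0.211.

0.211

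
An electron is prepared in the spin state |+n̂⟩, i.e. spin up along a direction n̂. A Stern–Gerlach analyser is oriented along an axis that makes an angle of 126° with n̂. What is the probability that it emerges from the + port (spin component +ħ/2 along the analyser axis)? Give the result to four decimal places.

0.2061

For spin-½, the probability of finding spin-up along an axis at angle θ to the initial spin direction is cos²(θ/2); spin-down is sin²(θ/2).
θ = 126°, so P = cos²(63°) ≈ 0.2061.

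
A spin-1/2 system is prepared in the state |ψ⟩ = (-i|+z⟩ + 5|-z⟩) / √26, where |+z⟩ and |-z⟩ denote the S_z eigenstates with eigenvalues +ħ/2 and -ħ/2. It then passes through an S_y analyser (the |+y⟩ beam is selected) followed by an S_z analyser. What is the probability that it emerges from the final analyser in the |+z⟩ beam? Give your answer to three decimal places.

0.346

First analyser (S_y): P(|+y⟩) = |⟨+y|ψ⟩|² = 36/52.
After stage 1 the state is |+y⟩; P(|+z⟩) = |⟨+z|+y⟩|² = 1/2.
Joint probability = 36/52 × 1/2 = 0.346.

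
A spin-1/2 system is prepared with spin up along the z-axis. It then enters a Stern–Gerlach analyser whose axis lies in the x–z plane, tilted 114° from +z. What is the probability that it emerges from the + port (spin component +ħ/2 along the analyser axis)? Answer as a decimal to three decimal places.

For spin-½, the probability of finding spin-up along an axis at angle θ to the initial spin direction is cos²(θ/2); spin-down is sin²(θ/2).
θ = 114°, so P = cos²(57°) ≈ 0.297.

0.297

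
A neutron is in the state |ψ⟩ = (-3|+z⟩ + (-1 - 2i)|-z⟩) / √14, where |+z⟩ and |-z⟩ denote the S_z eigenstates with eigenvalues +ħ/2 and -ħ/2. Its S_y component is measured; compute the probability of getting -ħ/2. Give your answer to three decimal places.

0.071

|-y⟩ = (|+z⟩ - i|-z⟩)/√2, so ⟨-y|ψ⟩ = (-1 - i) / (√2·√14).
P = |-1 - i|² / 28 = 2/28.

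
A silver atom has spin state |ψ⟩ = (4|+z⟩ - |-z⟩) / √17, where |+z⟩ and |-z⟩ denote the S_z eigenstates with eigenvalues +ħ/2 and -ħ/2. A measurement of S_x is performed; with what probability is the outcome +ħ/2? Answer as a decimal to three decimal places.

0.265

|+x⟩ = (|+z⟩ + |-z⟩)/√2, so ⟨+x|ψ⟩ = (3) / (√2·√17).
P = |3|² / 34 = 9/34.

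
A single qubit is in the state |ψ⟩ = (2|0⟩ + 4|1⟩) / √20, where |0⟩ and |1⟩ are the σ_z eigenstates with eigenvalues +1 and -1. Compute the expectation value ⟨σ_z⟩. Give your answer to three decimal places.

-0.600

⟨σ_z⟩ = |a|² - |b|² divided by |a|²+|b|², with a, b the |0⟩, |1⟩ amplitudes.
= (4 - 16)/20 = -12/20.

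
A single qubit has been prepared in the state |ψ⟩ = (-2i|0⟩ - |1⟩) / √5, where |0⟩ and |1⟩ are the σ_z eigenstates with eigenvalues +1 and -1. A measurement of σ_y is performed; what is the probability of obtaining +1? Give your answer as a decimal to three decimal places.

|+y⟩ = (|0⟩ + i|1⟩)/√2, so ⟨+y|ψ⟩ = (-i) / (√2·√5).
P = |-i|² / 10 = 1/10.

0.100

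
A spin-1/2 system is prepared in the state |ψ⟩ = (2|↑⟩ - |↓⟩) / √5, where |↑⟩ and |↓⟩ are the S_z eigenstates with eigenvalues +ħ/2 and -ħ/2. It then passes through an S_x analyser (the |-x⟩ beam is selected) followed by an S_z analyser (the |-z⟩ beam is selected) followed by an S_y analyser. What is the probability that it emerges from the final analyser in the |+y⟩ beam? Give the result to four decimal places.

0.2250

First analyser (S_x): P(|-x⟩) = |⟨-x|ψ⟩|² = 9/10.
After stage 1 the state is |-x⟩; P(|-z⟩) = |⟨-z|-x⟩|² = 1/2.
After stage 2 the state is |-z⟩; P(|+y⟩) = |⟨+y|-z⟩|² = 1/2.
Joint probability = 9/10 × 1/2 × 1/2 = 0.2250.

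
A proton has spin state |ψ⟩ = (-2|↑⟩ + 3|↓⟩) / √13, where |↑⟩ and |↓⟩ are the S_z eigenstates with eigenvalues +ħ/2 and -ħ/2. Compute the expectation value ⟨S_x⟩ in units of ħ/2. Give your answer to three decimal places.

-0.923

⟨σ_x⟩ = 2 Re(a* b)/(|a|²+|b|²) with a = -2, b = 3.
a* b = -6, so ⟨σ_x⟩ = -12/13.
⟨S_x⟩ = (ħ/2)·⟨σ_x⟩.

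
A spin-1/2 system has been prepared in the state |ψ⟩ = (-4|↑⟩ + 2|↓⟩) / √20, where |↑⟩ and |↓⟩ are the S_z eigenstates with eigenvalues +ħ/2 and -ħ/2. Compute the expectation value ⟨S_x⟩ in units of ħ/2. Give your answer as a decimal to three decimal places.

⟨σ_x⟩ = 2 Re(a* b)/(|a|²+|b|²) with a = -4, b = 2.
a* b = -8, so ⟨σ_x⟩ = -16/20.
⟨S_x⟩ = (ħ/2)·⟨σ_x⟩.

-0.800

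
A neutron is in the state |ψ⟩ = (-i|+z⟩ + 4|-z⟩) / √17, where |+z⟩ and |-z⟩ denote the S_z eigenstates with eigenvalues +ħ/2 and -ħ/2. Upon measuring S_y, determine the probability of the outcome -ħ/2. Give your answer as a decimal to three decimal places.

0.265

|-y⟩ = (|+z⟩ - i|-z⟩)/√2, so ⟨-y|ψ⟩ = (3i) / (√2·√17).
P = |3i|² / 34 = 9/34.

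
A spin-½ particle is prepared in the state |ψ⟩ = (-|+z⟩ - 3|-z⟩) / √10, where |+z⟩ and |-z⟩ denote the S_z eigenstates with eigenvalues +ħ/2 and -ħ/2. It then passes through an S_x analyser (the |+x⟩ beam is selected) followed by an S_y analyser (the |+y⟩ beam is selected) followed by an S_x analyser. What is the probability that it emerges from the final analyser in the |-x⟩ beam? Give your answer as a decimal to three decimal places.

0.200

First analyser (S_x): P(|+x⟩) = |⟨+x|ψ⟩|² = 16/20.
After stage 1 the state is |+x⟩; P(|+y⟩) = |⟨+y|+x⟩|² = 1/2.
After stage 2 the state is |+y⟩; P(|-x⟩) = |⟨-x|+y⟩|² = 1/2.
Joint probability = 16/20 × 1/2 × 1/2 = 0.200.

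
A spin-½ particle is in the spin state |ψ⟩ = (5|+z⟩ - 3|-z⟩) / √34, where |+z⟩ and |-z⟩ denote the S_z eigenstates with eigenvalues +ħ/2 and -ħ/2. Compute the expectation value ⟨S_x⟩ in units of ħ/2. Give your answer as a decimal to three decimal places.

-0.882

⟨σ_x⟩ = 2 Re(a* b)/(|a|²+|b|²) with a = 5, b = -3.
a* b = -15, so ⟨σ_x⟩ = -30/34.
⟨S_x⟩ = (ħ/2)·⟨σ_x⟩.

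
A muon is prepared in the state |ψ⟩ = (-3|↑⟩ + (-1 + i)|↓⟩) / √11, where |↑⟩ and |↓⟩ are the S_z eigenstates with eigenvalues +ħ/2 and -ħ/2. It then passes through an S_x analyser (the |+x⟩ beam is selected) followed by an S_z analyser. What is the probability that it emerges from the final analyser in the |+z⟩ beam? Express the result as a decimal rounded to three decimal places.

0.386

First analyser (S_x): P(|+x⟩) = |⟨+x|ψ⟩|² = 17/22.
After stage 1 the state is |+x⟩; P(|+z⟩) = |⟨+z|+x⟩|² = 1/2.
Joint probability = 17/22 × 1/2 = 0.386.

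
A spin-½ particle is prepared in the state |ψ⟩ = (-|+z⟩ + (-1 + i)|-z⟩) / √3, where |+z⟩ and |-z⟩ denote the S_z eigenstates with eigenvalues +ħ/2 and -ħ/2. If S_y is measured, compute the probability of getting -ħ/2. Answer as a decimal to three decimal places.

0.833

|-y⟩ = (|+z⟩ - i|-z⟩)/√2, so ⟨-y|ψ⟩ = (-2 - i) / (√2·√3).
P = |-2 - i|² / 6 = 5/6.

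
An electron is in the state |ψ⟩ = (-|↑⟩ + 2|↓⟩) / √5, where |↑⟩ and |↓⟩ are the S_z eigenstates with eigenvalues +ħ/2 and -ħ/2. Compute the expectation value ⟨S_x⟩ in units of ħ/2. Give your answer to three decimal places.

-0.800

⟨σ_x⟩ = 2 Re(a* b)/(|a|²+|b|²) with a = -1, b = 2.
a* b = -2, so ⟨σ_x⟩ = -4/5.
⟨S_x⟩ = (ħ/2)·⟨σ_x⟩.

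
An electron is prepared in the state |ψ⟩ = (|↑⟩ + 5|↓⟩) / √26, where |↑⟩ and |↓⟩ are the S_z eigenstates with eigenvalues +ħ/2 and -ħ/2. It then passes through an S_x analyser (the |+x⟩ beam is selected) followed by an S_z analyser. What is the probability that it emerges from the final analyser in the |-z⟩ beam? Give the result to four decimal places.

First analyser (S_x): P(|+x⟩) = |⟨+x|ψ⟩|² = 36/52.
After stage 1 the state is |+x⟩; P(|-z⟩) = |⟨-z|+x⟩|² = 1/2.
Joint probability = 36/52 × 1/2 = 0.3462.

0.3462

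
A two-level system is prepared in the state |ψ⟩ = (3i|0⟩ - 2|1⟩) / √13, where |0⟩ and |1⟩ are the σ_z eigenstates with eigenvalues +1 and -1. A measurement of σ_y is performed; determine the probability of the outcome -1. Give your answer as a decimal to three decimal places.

0.038

|-y⟩ = (|0⟩ - i|1⟩)/√2, so ⟨-y|ψ⟩ = (i) / (√2·√13).
P = |i|² / 26 = 1/26.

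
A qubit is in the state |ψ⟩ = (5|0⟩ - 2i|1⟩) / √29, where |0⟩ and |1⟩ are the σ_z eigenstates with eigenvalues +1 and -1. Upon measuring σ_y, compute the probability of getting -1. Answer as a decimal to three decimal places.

|-y⟩ = (|0⟩ - i|1⟩)/√2, so ⟨-y|ψ⟩ = (7) / (√2·√29).
P = |7|² / 58 = 49/58.

0.845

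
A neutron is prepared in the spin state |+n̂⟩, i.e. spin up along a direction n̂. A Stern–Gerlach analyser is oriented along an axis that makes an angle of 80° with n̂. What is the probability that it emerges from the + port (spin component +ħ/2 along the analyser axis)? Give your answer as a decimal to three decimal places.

0.587

For spin-½, the probability of finding spin-up along an axis at angle θ to the initial spin direction is cos²(θ/2); spin-down is sin²(θ/2).
θ = 80°, so P = cos²(40°) ≈ 0.587.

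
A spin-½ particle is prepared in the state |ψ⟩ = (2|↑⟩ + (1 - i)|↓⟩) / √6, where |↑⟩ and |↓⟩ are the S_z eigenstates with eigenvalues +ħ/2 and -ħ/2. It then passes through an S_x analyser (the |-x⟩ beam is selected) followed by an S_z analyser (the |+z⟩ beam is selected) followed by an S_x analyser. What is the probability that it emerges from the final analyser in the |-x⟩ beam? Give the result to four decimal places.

First analyser (S_x): P(|-x⟩) = |⟨-x|ψ⟩|² = 2/12.
After stage 1 the state is |-x⟩; P(|+z⟩) = |⟨+z|-x⟩|² = 1/2.
After stage 2 the state is |+z⟩; P(|-x⟩) = |⟨-x|+z⟩|² = 1/2.
Joint probability = 2/12 × 1/2 × 1/2 = 0.0417.

0.0417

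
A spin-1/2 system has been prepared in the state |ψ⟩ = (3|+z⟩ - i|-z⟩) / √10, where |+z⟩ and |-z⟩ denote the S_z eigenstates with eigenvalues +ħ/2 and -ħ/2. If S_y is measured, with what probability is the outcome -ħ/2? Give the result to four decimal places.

0.8000

|-y⟩ = (|+z⟩ - i|-z⟩)/√2, so ⟨-y|ψ⟩ = (4) / (√2·√10).
P = |4|² / 20 = 16/20.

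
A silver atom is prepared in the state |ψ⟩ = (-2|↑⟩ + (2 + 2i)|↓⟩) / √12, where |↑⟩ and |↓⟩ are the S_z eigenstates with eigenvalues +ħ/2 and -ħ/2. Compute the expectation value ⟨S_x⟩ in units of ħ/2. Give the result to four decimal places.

-0.6667

⟨σ_x⟩ = 2 Re(a* b)/(|a|²+|b|²) with a = -2, b = (2 + 2i).
a* b = (-4 - 4i), so ⟨σ_x⟩ = -8/12.
⟨S_x⟩ = (ħ/2)·⟨σ_x⟩.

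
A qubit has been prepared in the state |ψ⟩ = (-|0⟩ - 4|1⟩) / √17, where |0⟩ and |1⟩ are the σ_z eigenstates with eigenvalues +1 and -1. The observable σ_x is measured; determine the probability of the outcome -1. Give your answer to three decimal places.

|-x⟩ = (|0⟩ - |1⟩)/√2, so ⟨-x|ψ⟩ = (3) / (√2·√17).
P = |3|² / 34 = 9/34.

0.265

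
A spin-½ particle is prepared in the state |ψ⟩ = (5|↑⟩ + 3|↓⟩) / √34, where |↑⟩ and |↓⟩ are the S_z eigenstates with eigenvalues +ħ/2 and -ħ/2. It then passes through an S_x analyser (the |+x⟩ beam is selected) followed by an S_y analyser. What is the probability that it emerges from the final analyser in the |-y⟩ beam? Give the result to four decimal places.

First analyser (S_x): P(|+x⟩) = |⟨+x|ψ⟩|² = 64/68.
After stage 1 the state is |+x⟩; P(|-y⟩) = |⟨-y|+x⟩|² = 1/2.
Joint probability = 64/68 × 1/2 = 0.4706.

0.4706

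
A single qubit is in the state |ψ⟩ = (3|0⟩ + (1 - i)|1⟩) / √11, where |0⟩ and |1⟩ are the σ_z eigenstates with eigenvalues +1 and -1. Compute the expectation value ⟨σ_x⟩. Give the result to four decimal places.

0.5455

⟨σ_x⟩ = 2 Re(a* b)/(|a|²+|b|²) with a = 3, b = (1 - i).
a* b = (3 - 3i), so ⟨σ_x⟩ = 6/11.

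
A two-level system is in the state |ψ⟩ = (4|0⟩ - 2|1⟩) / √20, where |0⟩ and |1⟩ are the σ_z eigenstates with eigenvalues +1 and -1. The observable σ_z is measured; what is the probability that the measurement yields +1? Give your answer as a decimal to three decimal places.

0.800

The +1 outcome corresponds to |0⟩. Its amplitude in |ψ⟩ is 4/√20.
P = |4|² / 20 = 16/20.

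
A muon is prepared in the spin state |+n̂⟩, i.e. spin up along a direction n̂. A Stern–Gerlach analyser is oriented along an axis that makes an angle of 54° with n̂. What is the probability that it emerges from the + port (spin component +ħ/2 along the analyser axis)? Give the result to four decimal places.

For spin-½, the probability of finding spin-up along an axis at angle θ to the initial spin direction is cos²(θ/2); spin-down is sin²(θ/2).
θ = 54°, so P = cos²(27°) ≈ 0.7939.

0.7939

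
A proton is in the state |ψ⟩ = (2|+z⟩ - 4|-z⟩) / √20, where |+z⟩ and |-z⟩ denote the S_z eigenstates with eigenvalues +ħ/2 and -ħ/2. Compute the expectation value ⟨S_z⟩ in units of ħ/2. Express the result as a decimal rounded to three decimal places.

⟨σ_z⟩ = |a|² - |b|² divided by |a|²+|b|², with a, b the |+z⟩, |-z⟩ amplitudes.
= (4 - 16)/20 = -12/20.
⟨S_z⟩ = (ħ/2)·⟨σ_z⟩.

-0.600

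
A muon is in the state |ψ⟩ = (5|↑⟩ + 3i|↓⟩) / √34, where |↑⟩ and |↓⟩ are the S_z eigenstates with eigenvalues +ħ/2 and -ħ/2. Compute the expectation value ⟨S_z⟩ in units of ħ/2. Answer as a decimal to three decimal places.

0.471

⟨σ_z⟩ = |a|² - |b|² divided by |a|²+|b|², with a, b the |↑⟩, |↓⟩ amplitudes.
= (25 - 9)/34 = 16/34.
⟨S_z⟩ = (ħ/2)·⟨σ_z⟩.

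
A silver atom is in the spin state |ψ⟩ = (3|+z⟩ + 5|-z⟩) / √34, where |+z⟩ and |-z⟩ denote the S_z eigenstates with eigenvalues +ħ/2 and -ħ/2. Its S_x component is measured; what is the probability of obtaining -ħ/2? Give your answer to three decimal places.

0.059

|-x⟩ = (|+z⟩ - |-z⟩)/√2, so ⟨-x|ψ⟩ = (-2) / (√2·√34).
P = |-2|² / 68 = 4/68.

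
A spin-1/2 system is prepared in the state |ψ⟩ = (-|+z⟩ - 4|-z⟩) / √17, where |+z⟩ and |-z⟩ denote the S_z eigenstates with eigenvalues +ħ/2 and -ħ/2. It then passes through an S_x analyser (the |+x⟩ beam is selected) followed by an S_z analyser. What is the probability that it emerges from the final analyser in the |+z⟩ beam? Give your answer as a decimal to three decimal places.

First analyser (S_x): P(|+x⟩) = |⟨+x|ψ⟩|² = 25/34.
After stage 1 the state is |+x⟩; P(|+z⟩) = |⟨+z|+x⟩|² = 1/2.
Joint probability = 25/34 × 1/2 = 0.368.

0.368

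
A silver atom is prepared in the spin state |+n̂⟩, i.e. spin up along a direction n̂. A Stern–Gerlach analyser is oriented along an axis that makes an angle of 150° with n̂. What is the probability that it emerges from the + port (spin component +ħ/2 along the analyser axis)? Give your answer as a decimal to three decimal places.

0.067

For spin-½, the probability of finding spin-up along an axis at angle θ to the initial spin direction is cos²(θ/2); spin-down is sin²(θ/2).
θ = 150°, so P = cos²(75°) ≈ 0.067.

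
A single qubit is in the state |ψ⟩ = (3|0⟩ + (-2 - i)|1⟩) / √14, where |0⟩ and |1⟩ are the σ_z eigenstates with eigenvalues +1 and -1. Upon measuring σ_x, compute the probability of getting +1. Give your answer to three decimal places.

|+x⟩ = (|0⟩ + |1⟩)/√2, so ⟨+x|ψ⟩ = (1 - i) / (√2·√14).
P = |1 - i|² / 28 = 2/28.

0.071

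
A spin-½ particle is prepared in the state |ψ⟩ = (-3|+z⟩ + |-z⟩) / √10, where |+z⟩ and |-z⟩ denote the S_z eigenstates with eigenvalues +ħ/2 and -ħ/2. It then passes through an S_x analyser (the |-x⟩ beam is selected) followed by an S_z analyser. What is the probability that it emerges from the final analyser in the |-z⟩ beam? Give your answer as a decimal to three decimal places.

First analyser (S_x): P(|-x⟩) = |⟨-x|ψ⟩|² = 16/20.
After stage 1 the state is |-x⟩; P(|-z⟩) = |⟨-z|-x⟩|² = 1/2.
Joint probability = 16/20 × 1/2 = 0.400.

0.400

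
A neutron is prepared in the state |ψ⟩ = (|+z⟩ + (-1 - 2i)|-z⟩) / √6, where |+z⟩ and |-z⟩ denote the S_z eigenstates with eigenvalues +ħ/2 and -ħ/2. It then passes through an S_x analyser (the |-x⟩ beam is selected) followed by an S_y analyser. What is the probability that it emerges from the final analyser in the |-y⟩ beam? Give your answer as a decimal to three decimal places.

0.333

First analyser (S_x): P(|-x⟩) = |⟨-x|ψ⟩|² = 8/12.
After stage 1 the state is |-x⟩; P(|-y⟩) = |⟨-y|-x⟩|² = 1/2.
Joint probability = 8/12 × 1/2 = 0.333.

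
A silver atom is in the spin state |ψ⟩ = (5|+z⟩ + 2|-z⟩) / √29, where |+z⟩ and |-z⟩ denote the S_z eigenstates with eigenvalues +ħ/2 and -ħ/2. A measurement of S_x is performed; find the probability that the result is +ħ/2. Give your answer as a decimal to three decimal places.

0.845

|+x⟩ = (|+z⟩ + |-z⟩)/√2, so ⟨+x|ψ⟩ = (7) / (√2·√29).
P = |7|² / 58 = 49/58.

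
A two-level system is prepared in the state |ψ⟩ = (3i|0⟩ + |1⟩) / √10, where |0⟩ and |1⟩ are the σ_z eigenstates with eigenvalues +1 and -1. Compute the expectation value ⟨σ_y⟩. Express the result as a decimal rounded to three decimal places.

⟨σ_y⟩ = 2 Im(a* b)/(|a|²+|b|²) with a = 3i, b = 1.
a* b = -3i, so ⟨σ_y⟩ = -6/10.

-0.600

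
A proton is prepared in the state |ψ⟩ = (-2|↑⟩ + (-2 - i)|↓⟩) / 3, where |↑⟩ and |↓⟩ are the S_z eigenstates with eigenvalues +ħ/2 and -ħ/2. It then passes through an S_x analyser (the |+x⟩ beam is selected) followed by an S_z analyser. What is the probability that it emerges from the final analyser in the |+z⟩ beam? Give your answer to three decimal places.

First analyser (S_x): P(|+x⟩) = |⟨+x|ψ⟩|² = 17/18.
After stage 1 the state is |+x⟩; P(|+z⟩) = |⟨+z|+x⟩|² = 1/2.
Joint probability = 17/18 × 1/2 = 0.472.

0.472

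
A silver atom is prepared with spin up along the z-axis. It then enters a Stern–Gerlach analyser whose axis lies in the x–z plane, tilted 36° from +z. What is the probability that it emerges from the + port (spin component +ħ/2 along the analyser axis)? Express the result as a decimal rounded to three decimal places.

For spin-½, the probability of finding spin-up along an axis at angle θ to the initial spin direction is cos²(θ/2); spin-down is sin²(θ/2).
θ = 36°, so P = cos²(18°) ≈ 0.905.

0.905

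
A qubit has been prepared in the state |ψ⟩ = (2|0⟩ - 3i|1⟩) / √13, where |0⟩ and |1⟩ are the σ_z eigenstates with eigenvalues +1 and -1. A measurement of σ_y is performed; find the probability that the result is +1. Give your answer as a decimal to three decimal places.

|+y⟩ = (|0⟩ + i|1⟩)/√2, so ⟨+y|ψ⟩ = (-1) / (√2·√13).
P = |-1|² / 26 = 1/26.

0.038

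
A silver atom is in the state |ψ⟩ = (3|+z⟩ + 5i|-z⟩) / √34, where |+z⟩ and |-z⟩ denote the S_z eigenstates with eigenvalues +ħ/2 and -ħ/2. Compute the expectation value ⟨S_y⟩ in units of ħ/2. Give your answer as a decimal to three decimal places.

⟨σ_y⟩ = 2 Im(a* b)/(|a|²+|b|²) with a = 3, b = 5i.
a* b = 15i, so ⟨σ_y⟩ = 30/34.
⟨S_y⟩ = (ħ/2)·⟨σ_y⟩.

0.882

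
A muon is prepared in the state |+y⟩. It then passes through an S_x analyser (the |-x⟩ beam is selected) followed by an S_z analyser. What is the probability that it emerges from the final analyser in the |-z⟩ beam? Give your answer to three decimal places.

0.250

First analyser (S_x): from |+y⟩, P(|-x⟩) = 1/2.
After stage 1 the state is |-x⟩; P(|-z⟩) = |⟨-z|-x⟩|² = 1/2.
Joint probability = 1/2 × 1/2 = 0.250.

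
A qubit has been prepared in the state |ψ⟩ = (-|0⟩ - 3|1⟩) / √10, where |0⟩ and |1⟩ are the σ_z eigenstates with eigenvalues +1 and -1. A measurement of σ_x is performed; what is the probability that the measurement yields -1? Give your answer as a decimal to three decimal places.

0.200

|-x⟩ = (|0⟩ - |1⟩)/√2, so ⟨-x|ψ⟩ = (2) / (√2·√10).
P = |2|² / 20 = 4/20.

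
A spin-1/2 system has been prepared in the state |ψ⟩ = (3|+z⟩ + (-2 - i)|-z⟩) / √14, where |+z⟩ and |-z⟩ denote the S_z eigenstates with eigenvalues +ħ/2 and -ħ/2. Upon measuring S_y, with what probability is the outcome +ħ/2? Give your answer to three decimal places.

|+y⟩ = (|+z⟩ + i|-z⟩)/√2, so ⟨+y|ψ⟩ = (2 + 2i) / (√2·√14).
P = |2 + 2i|² / 28 = 8/28.

0.286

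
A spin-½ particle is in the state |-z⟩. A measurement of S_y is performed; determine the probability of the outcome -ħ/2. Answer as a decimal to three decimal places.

In the S_z basis, |-z⟩ = |-z⟩ and |-y⟩ = (|+z⟩ - i|-z⟩)/√2.
|⟨-y|-z⟩|² = 1/2.

0.500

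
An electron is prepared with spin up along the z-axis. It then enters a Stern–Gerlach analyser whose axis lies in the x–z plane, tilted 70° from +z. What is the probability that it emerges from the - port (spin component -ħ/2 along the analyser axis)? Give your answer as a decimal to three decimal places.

0.329

For spin-½, the probability of finding spin-up along an axis at angle θ to the initial spin direction is cos²(θ/2); spin-down is sin²(θ/2).
θ = 70°, so P = sin²(35°) ≈ 0.329.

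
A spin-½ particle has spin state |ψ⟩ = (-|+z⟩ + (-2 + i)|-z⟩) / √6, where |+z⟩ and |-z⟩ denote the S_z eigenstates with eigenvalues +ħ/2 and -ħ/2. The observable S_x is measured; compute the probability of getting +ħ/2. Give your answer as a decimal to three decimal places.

|+x⟩ = (|+z⟩ + |-z⟩)/√2, so ⟨+x|ψ⟩ = (-3 + i) / (√2·√6).
P = |-3 + i|² / 12 = 10/12.

0.833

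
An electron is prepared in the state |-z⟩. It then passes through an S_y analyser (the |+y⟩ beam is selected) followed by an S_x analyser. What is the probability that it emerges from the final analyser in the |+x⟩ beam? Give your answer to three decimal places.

First analyser (S_y): from |-z⟩, P(|+y⟩) = 1/2.
After stage 1 the state is |+y⟩; P(|+x⟩) = |⟨+x|+y⟩|² = 1/2.
Joint probability = 1/2 × 1/2 = 0.250.

0.250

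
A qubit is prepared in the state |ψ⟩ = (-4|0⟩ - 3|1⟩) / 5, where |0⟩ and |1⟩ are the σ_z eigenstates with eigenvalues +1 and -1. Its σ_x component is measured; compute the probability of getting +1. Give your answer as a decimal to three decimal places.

|+x⟩ = (|0⟩ + |1⟩)/√2, so ⟨+x|ψ⟩ = (-7) / (√2·5).
P = |-7|² / 50 = 49/50.

0.980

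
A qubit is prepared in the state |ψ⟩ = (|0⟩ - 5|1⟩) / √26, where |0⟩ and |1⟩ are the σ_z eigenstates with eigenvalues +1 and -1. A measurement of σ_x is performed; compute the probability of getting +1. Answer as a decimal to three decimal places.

|+x⟩ = (|0⟩ + |1⟩)/√2, so ⟨+x|ψ⟩ = (-4) / (√2·√26).
P = |-4|² / 52 = 16/52.

0.308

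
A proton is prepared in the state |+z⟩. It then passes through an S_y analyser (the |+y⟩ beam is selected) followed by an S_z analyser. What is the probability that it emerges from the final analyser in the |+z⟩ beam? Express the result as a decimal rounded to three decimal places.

0.250

First analyser (S_y): from |+z⟩, P(|+y⟩) = 1/2.
After stage 1 the state is |+y⟩; P(|+z⟩) = |⟨+z|+y⟩|² = 1/2.
Joint probability = 1/2 × 1/2 = 0.250.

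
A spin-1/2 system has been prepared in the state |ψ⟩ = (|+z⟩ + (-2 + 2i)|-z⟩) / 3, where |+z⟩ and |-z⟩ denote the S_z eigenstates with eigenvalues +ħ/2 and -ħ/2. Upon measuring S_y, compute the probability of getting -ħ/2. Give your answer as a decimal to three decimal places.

0.278

|-y⟩ = (|+z⟩ - i|-z⟩)/√2, so ⟨-y|ψ⟩ = (-1 - 2i) / (√2·3).
P = |-1 - 2i|² / 18 = 5/18.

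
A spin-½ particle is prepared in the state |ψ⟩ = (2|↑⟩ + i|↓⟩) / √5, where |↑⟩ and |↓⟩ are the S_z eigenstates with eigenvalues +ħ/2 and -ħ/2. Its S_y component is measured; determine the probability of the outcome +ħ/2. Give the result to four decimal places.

|+y⟩ = (|↑⟩ + i|↓⟩)/√2, so ⟨+y|ψ⟩ = (3) / (√2·√5).
P = |3|² / 10 = 9/10.

0.9000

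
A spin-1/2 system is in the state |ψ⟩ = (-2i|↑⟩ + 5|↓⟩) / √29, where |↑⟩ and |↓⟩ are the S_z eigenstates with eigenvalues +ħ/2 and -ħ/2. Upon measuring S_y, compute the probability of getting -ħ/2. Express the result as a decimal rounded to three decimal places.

0.155

|-y⟩ = (|↑⟩ - i|↓⟩)/√2, so ⟨-y|ψ⟩ = (3i) / (√2·√29).
P = |3i|² / 58 = 9/58.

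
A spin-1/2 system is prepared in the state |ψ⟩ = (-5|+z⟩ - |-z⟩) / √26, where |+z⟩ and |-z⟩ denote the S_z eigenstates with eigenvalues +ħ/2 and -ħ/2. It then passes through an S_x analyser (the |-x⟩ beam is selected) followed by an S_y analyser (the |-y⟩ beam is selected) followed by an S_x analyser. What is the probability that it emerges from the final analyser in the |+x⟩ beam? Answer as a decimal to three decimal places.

First analyser (S_x): P(|-x⟩) = |⟨-x|ψ⟩|² = 16/52.
After stage 1 the state is |-x⟩; P(|-y⟩) = |⟨-y|-x⟩|² = 1/2.
After stage 2 the state is |-y⟩; P(|+x⟩) = |⟨+x|-y⟩|² = 1/2.
Joint probability = 16/52 × 1/2 × 1/2 = 0.077.

0.077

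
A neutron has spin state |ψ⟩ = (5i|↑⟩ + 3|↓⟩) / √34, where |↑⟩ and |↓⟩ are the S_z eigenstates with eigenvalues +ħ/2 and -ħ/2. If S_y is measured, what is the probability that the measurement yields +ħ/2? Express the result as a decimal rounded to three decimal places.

|+y⟩ = (|↑⟩ + i|↓⟩)/√2, so ⟨+y|ψ⟩ = (2i) / (√2·√34).
P = |2i|² / 68 = 4/68.

0.059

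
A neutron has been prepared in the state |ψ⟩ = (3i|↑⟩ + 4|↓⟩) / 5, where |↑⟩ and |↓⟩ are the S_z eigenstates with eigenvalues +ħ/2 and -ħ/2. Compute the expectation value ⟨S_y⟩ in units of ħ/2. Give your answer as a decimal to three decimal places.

⟨σ_y⟩ = 2 Im(a* b)/(|a|²+|b|²) with a = 3i, b = 4.
a* b = -12i, so ⟨σ_y⟩ = -24/25.
⟨S_y⟩ = (ħ/2)·⟨σ_y⟩.

-0.960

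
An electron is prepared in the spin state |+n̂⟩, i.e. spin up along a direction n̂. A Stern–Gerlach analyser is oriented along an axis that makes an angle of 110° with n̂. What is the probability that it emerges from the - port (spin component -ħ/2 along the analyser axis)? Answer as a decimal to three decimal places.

For spin-½, the probability of finding spin-up along an axis at angle θ to the initial spin direction is cos²(θ/2); spin-down is sin²(θ/2).
θ = 110°, so P = sin²(55°) ≈ 0.671.

0.671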